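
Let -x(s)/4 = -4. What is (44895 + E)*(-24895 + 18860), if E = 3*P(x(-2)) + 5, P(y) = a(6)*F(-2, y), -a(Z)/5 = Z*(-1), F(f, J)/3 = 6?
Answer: -280748200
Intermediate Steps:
x(s) = 16 (x(s) = -4*(-4) = 16)
F(f, J) = 18 (F(f, J) = 3*6 = 18)
a(Z) = 5*Z (a(Z) = -5*Z*(-1) = -(-5)*Z = 5*Z)
P(y) = 540 (P(y) = (5*6)*18 = 30*18 = 540)
E = 1625 (E = 3*540 + 5 = 1620 + 5 = 1625)
(44895 + E)*(-24895 + 18860) = (44895 + 1625)*(-24895 + 18860) = 46520*(-6035) = -280748200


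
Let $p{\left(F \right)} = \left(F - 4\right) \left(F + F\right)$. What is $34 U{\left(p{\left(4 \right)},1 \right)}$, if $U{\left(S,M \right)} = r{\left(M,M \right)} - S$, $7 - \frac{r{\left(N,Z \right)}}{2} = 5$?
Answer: $136$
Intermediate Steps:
$r{\left(N,Z \right)} = 4$ ($r{\left(N,Z \right)} = 14 - 10 = 4$)
$p{\left(F \right)} = 2 F \left(-4 + F\right)$ ($p{\left(F \right)} = \left(-4 + F\right) 2 F = 2 F \left(-4 + F\right)$)
$U{\left(S,M \right)} = 4 - S$
$34 U{\left(p{\left(4 \right)},1 \right)} = 34 \left(4 - 2 \cdot 4 \left(-4 + 4\right)\right) = 34 \left(4 - 2 \cdot 4 \cdot 0\right) = 34 \left(4 - 0\right) = 34 \left(4 + 0\right) = 34 \cdot 4 = 136$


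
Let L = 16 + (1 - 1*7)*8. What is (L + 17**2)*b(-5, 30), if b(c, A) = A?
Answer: 7710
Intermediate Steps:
L = -32 (L = 16 + (1 - 7)*8 = 16 - 6*8 = 16 - 48 = -32)
(L + 17**2)*b(-5, 30) = (-32 + 17**2)*30 = (-32 + 289)*30 = 257*30 = 7710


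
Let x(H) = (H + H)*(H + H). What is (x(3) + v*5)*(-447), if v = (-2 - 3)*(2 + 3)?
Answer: 39783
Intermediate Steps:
x(H) = 4*H² (x(H) = (2*H)*(2*H) = 4*H²)
v = -25 (v = -5*5 = -25)
(x(3) + v*5)*(-447) = (4*3² - 25*5)*(-447) = (4*9 - 125)*(-447) = (36 - 125)*(-447) = -89*(-447) = 39783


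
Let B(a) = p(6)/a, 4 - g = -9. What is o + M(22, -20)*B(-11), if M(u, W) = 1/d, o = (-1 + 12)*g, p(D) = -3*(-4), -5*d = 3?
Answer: 1593/11 ≈ 144.82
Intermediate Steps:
d = -3/5 (d = -1/5*3 = -3/5 ≈ -0.60000)
p(D) = 12
g = 13 (g = 4 - 1*(-9) = 4 + 9 = 13)
B(a) = 12/a
o = 143 (o = (-1 + 12)*13 = 11*13 = 143)
M(u, W) = -5/3 (M(u, W) = 1/(-3/5) = -5/3)
o + M(22, -20)*B(-11) = 143 - 20/(-11) = 143 - 20*(-1)/11 = 143 - 5/3*(-12/11) = 143 + 20/11 = 1593/11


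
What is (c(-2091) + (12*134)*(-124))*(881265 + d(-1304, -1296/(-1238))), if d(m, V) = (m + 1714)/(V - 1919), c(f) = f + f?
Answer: -212989096095080970/1187213 ≈ -1.7940e+11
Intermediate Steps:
c(f) = 2*f
d(m, V) = (1714 + m)/(-1919 + V)
(c(-2091) + (12*134)*(-124))*(881265 + d(-1304, -1296/(-1238))) = (2*(-2091) + (12*134)*(-124))*(881265 + (1714 - 1304)/(-1919 - 1296/(-1238))) = (-4182 + 1608*(-124))*(881265 + 410/(-1919 - 1296*(-1/1238))) = (-4182 - 199392)*(881265 + 410/(-1919 + 648/619)) = -203574*(881265 + 410/(-1187213/619)) = -203574*(881265 - 619/1187213*410) = -203574*(881265 - 253790/1187213) = -203574*1046249010655/1187213 = -212989096095080970/1187213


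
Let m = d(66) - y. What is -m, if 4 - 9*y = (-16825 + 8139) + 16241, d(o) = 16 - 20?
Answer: -835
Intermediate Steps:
d(o) = -4
y = -839 (y = 4/9 - ((-16825 + 8139) + 16241)/9 = 4/9 - (-8686 + 16241)/9 = 4/9 - ⅑*7555 = 4/9 - 7555/9 = -839)
m = 835 (m = -4 - 1*(-839) = -4 + 839 = 835)
-m = -1*835 = -835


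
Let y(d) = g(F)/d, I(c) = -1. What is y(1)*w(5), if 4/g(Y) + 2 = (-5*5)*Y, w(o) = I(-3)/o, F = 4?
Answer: 2/255 ≈ 0.0078431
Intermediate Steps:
w(o) = -1/o
g(Y) = 4/(-2 - 25*Y) (g(Y) = 4/(-2 + (-5*5)*Y) = 4/(-2 - 25*Y))
y(d) = -2/(51*d) (y(d) = (-4/(2 + 25*4))/d = (-4/(2 + 100))/d = (-4/102)/d = (-4*1/102)/d = -2/(51*d))
y(1)*w(5) = (-2/51/1)*(-1/5) = (-2/51*1)*(-1*⅕) = -2/51*(-⅕) = 2/255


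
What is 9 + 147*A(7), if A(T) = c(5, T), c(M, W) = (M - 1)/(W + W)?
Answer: 51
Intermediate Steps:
c(M, W) = (-1 + M)/(2*W) (c(M, W) = (-1 + M)/((2*W)) = (-1 + M)*(1/(2*W)) = (-1 + M)/(2*W))
A(T) = 2/T (A(T) = (-1 + 5)/(2*T) = (1/2)*4/T = 2/T)
9 + 147*A(7) = 9 + 147*(2/7) = 9 + 42 = 51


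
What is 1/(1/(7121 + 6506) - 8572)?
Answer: -13627/116810643 ≈ -0.00011666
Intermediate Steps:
1/(1/(7121 + 6506) - 8572) = 1/(1/13627 - 8572) = 1/(-116810643/13627) = -13627/116810643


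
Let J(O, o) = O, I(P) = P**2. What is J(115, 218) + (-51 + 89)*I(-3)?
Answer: 457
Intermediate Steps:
J(115, 218) + (-51 + 89)*I(-3) = 115 + (-51 + 89)*(-3)**2 = 115 + 38*9 = 115 + 342 = 457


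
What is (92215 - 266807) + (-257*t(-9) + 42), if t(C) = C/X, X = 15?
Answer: -871979/5 ≈ -1.7440e+5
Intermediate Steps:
t(C) = C/15
(92215 - 266807) + (-257*t(-9) + 42) = (92215 - 266807) + (-257*(-9)/15 + 42) = -174592 + (-257*(-3/5) + 42) = -174592 + (771/5 + 42) = -174592 + 981/5 = -871979/5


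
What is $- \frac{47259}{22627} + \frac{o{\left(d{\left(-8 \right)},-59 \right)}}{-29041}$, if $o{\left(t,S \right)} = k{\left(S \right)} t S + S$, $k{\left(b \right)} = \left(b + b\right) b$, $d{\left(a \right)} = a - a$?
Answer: $- \frac{1371113626}{657110707} \approx -2.0866$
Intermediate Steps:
$d{\left(a \right)} = 0$
$k{\left(b \right)} = 2 b^{2}$ ($k{\left(b \right)} = 2 b b = 2 b^{2}$)
$o{\left(t,S \right)} = S + 2 t S^{3}$ ($o{\left(t,S \right)} = 2 S^{2} t S + S = 2 t S^{2} S + S = 2 t S^{3} + S = S + 2 t S^{3}$)
$- \frac{47259}{22627} + \frac{o{\left(d{\left(-8 \right)},-59 \right)}}{-29041} = - \frac{47259}{22627} + \frac{-59 + 2 \cdot 0 \left(-59\right)^{3}}{-29041} = \left(-47259\right) \frac{1}{22627} + \left(-59 + 2 \cdot 0 \left(-205379\right)\right) \left(- \frac{1}{29041}\right) = - \frac{47259}{22627} + \left(-59 + 0\right) \left(- \frac{1}{29041}\right) = - \frac{47259}{22627} - - \frac{59}{29041} = - \frac{47259}{22627} + \frac{59}{29041} = - \frac{1371113626}{657110707}$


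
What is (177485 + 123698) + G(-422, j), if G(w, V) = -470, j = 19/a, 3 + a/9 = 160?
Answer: 300713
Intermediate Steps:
a = 1413 (a = -27 + 9*160 = -27 + 1440 = 1413)
j = 19/1413 ≈ 0.013447
(177485 + 123698) + G(-422, j) = (177485 + 123698) - 470 = 301183 - 470 = 300713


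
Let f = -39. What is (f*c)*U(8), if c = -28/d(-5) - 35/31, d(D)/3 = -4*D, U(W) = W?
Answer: 77168/155 ≈ 497.86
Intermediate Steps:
d(D) = -12*D (d(D) = 3*(-4*D) = -12*D)
c = -742/465 (c = -28/((-12*(-5))) - 35/31 = -28/60 - 35*1/31 = -28*1/60 - 35/31 = -7/15 - 35/31 = -742/465 ≈ -1.5957)
(f*c)*U(8) = -39*(-742/465)*8 = (9646/155)*8 = 77168/155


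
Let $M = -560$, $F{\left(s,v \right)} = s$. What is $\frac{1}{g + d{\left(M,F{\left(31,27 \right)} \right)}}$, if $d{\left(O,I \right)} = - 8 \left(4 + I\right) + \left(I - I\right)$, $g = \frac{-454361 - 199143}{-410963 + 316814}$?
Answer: $- \frac{94149}{25708216} \approx -0.0036622$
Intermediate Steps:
$g = \frac{653504}{94149}$ ($g = - \frac{653504}{-94149} = \left(-653504\right) \left(- \frac{1}{94149}\right) = \frac{653504}{94149} \approx 6.9412$)
$d{\left(O,I \right)} = -32 - 8 I$ ($d{\left(O,I \right)} = \left(-32 - 8 I\right) + 0 = -32 - 8 I$)
$\frac{1}{g + d{\left(M,F{\left(31,27 \right)} \right)}} = \frac{1}{\frac{653504}{94149} - 280} = \frac{1}{- \frac{25708216}{94149}} = - \frac{94149}{25708216}$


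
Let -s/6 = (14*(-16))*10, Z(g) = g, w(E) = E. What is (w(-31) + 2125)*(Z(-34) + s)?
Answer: 28072164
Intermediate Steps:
s = 13440 (s = -6*14*(-16)*10 = -(-1344)*10 = -6*(-2240) = 13440)
(w(-31) + 2125)*(Z(-34) + s) = (-31 + 2125)*(-34 + 13440) = 2094*13406 = 28072164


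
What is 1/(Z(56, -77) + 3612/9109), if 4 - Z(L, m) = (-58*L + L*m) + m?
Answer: 9109/69605481 ≈ 0.00013087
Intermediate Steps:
Z(L, m) = 4 - m + 58*L - L*m (Z(L, m) = 4 - ((-58*L + L*m) + m) = 4 - (m - 58*L + L*m) = 4 + (-m + 58*L - L*m) = 4 - m + 58*L - L*m)
1/(Z(56, -77) + 3612/9109) = 1/((4 - 1*(-77) + 58*56 - 1*56*(-77)) + 3612/9109) = 1/((4 + 77 + 3248 + 4312) + 3612*(1/9109)) = 1/(7641 + 3612/9109) = 1/(69605481/9109) = 9109/69605481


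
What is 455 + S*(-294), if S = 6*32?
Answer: -55993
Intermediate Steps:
S = 192
455 + S*(-294) = 455 + 192*(-294) = 455 - 56448 = -55993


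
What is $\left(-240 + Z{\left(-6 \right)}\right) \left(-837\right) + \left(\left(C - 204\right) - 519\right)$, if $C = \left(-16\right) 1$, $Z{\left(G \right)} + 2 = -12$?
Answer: $211859$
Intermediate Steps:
$Z{\left(G \right)} = -14$ ($Z{\left(G \right)} = -2 - 12 = -14$)
$C = -16$
$\left(-240 + Z{\left(-6 \right)}\right) \left(-837\right) + \left(\left(C - 204\right) - 519\right) = \left(-240 - 14\right) \left(-837\right) - 739 = \left(-254\right) \left(-837\right) - 739 = 212598 - 739 = 211859$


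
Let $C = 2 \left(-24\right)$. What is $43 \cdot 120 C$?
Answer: $-247680$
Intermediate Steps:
$C = -48$
$43 \cdot 120 C = 43 \cdot 120 \left(-48\right) = 5160 \left(-48\right) = -247680$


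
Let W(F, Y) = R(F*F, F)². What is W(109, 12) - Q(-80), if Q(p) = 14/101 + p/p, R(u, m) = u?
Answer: 14256974146/101 ≈ 1.4116e+8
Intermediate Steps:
W(F, Y) = F⁴ (W(F, Y) = (F*F)² = (F²)² = F⁴)
Q(p) = 115/101 (Q(p) = 14*(1/101) + 1 = 14/101 + 1 = 115/101)
W(109, 12) - Q(-80) = 109⁴ - 1*115/101 = 141158161 - 115/101 = 14256974146/101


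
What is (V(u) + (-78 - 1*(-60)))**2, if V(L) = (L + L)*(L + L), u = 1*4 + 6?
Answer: 145924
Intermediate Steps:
u = 10 (u = 4 + 6 = 10)
V(L) = 4*L**2 (V(L) = (2*L)*(2*L) = 4*L**2)
(V(u) + (-78 - 1*(-60)))**2 = (4*10**2 + (-78 - 1*(-60)))**2 = (4*100 + (-78 + 60))**2 = (400 - 18)**2 = 382**2 = 145924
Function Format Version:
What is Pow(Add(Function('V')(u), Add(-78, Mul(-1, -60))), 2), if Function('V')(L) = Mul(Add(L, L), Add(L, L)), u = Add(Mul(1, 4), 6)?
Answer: 145924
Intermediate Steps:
u = 10 (u = Add(4, 6) = 10)
Function('V')(L) = Mul(4, Pow(L, 2)) (Function('V')(L) = Mul(Mul(2, L), Mul(2, L)) = Mul(4, Pow(L, 2)))
Pow(Add(Function('V')(u), Add(-78, Mul(-1, -60))), 2) = Pow(Add(Mul(4, Pow(10, 2)), Add(-78, Mul(-1, -60))), 2) = Pow(Add(Mul(4, 100), Add(-78, 60)), 2) = Pow(Add(400, -18), 2) = Pow(382, 2) = 145924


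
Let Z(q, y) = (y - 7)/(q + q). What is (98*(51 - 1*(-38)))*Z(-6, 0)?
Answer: 30527/6 ≈ 5087.8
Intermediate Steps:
Z(q, y) = (-7 + y)/(2*q) (Z(q, y) = (-7 + y)/((2*q)) = (-7 + y)*(1/(2*q)) = (-7 + y)/(2*q))
(98*(51 - 1*(-38)))*Z(-6, 0) = (98*(51 - 1*(-38)))*((½)*(-7 + 0)/(-6)) = (98*(51 + 38))*((½)*(-⅙)*(-7)) = (98*89)*(7/12) = 8722*(7/12) = 30527/6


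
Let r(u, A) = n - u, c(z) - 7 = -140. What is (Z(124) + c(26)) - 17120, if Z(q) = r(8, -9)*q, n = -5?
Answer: -18865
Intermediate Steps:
c(z) = -133 (c(z) = 7 - 140 = -133)
r(u, A) = -5 - u
Z(q) = -13*q (Z(q) = (-5 - 1*8)*q = (-5 - 8)*q = -13*q)
(Z(124) + c(26)) - 17120 = (-13*124 - 133) - 17120 = (-1612 - 133) - 17120 = -1745 - 17120 = -18865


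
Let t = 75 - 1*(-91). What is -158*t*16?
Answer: -419648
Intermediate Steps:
t = 166 (t = 75 + 91 = 166)
-158*t*16 = -158*166*16 = -26228*16 = -419648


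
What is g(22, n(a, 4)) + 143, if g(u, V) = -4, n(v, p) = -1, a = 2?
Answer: 139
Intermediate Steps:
g(22, n(a, 4)) + 143 = -4 + 143 = 139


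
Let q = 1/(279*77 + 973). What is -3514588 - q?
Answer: -78923588129/22456 ≈ -3.5146e+6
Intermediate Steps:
q = 1/22456 (q = 1/(21483 + 973) = 1/22456 ≈ 4.4532e-5)
-3514588 - q = -3514588 - 1*1/22456 = -3514588 - 1/22456 = -78923588129/22456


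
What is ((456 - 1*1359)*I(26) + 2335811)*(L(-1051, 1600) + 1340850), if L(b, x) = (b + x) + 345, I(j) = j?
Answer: 3102558928752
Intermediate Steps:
L(b, x) = 345 + b + x
((456 - 1*1359)*I(26) + 2335811)*(L(-1051, 1600) + 1340850) = ((456 - 1*1359)*26 + 2335811)*((345 - 1051 + 1600) + 1340850) = ((456 - 1359)*26 + 2335811)*(894 + 1340850) = (-903*26 + 2335811)*1341744 = (-23478 + 2335811)*1341744 = 2312333*1341744 = 3102558928752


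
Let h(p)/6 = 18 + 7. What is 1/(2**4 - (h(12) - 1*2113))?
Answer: 1/1979 ≈ 0.00050531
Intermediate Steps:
h(p) = 150 (h(p) = 6*(18 + 7) = 6*25 = 150)
1/(2**4 - (h(12) - 1*2113)) = 1/(2**4 - (150 - 1*2113)) = 1/(16 - (150 - 2113)) = 1/(16 - 1*(-1963)) = 1/(16 + 1963) = 1/1979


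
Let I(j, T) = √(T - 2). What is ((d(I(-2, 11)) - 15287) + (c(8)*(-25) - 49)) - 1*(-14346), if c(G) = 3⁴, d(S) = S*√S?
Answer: -3015 + 3*√3 ≈ -3009.8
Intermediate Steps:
I(j, T) = √(-2 + T)
d(S) = S^(3/2)
c(G) = 81
((d(I(-2, 11)) - 15287) + (c(8)*(-25) - 49)) - 1*(-14346) = (((√(-2 + 11))^(3/2) - 15287) + (81*(-25) - 49)) - 1*(-14346) = (((√9)^(3/2) - 15287) + (-2025 - 49)) + 14346 = ((3^(3/2) - 15287) - 2074) + 14346 = ((3*√3 - 15287) - 2074) + 14346 = ((-15287 + 3*√3) - 2074) + 14346 = (-17361 + 3*√3) + 14346 = -3015 + 3*√3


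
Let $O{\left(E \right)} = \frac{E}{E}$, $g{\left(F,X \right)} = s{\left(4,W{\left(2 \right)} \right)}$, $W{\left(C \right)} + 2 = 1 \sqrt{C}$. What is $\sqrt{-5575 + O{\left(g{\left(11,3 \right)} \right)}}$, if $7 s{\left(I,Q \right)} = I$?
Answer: $i \sqrt{5574} \approx 74.659 i$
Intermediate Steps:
$W{\left(C \right)} = -2 + \sqrt{C}$ ($W{\left(C \right)} = -2 + 1 \sqrt{C} = -2 + \sqrt{C}$)
$s{\left(I,Q \right)} = \frac{I}{7}$
$g{\left(F,X \right)} = \frac{4}{7}$ ($g{\left(F,X \right)} = \frac{1}{7} \cdot 4 = \frac{4}{7}$)
$O{\left(E \right)} = 1$
$\sqrt{-5575 + O{\left(g{\left(11,3 \right)} \right)}} = \sqrt{-5575 + 1} = \sqrt{-5574} = i \sqrt{5574}$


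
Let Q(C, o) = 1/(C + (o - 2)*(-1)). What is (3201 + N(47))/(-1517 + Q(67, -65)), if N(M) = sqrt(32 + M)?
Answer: -142978/67759 - 134*sqrt(79)/203277 ≈ -2.1160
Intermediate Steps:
Q(C, o) = 1/(2 + C - o) (Q(C, o) = 1/(C + (-2 + o)*(-1)) = 1/(C + (2 - o)) = 1/(2 + C - o))
(3201 + N(47))/(-1517 + Q(67, -65)) = (3201 + sqrt(32 + 47))/(-1517 + 1/(2 + 67 - 1*(-65))) = (3201 + sqrt(79))/(-1517 + 1/(2 + 67 + 65)) = (3201 + sqrt(79))/(-1517 + 1/134) = (3201 + sqrt(79))/(-203277/134) = (3201 + sqrt(79))*(-134/203277) = -142978/67759 - 134*sqrt(79)/203277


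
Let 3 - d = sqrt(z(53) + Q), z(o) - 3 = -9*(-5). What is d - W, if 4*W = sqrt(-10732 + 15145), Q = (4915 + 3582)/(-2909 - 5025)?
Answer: 3 - sqrt(4413)/4 - sqrt(2954105890)/7934 ≈ -20.458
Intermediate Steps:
z(o) = 48 (z(o) = 3 - 9*(-5) = 3 + 45 = 48)
Q = -8497/7934 (Q = 8497/(-7934) = 8497*(-1/7934) = -8497/7934 ≈ -1.0710)
W = sqrt(4413)/4 (W = sqrt(-10732 + 15145)/4 = sqrt(4413)/4 ≈ 16.608)
d = 3 - sqrt(2954105890)/7934 (d = 3 - sqrt(48 - 8497/7934) = 3 - sqrt(372335/7934) = 3 - sqrt(2954105890)/7934 ≈ -3.8505)
d - W = (3 - sqrt(2954105890)/7934) - sqrt(4413)/4 = 3 - sqrt(4413)/4 - sqrt(2954105890)/7934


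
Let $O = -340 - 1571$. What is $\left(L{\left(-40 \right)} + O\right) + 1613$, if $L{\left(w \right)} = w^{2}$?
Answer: $1302$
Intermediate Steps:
$O = -1911$
$\left(L{\left(-40 \right)} + O\right) + 1613 = \left(\left(-40\right)^{2} - 1911\right) + 1613 = \left(1600 - 1911\right) + 1613 = -311 + 1613 = 1302$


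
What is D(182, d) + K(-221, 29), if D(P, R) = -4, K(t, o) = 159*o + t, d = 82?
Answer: 4386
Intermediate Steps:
K(t, o) = t + 159*o
D(182, d) + K(-221, 29) = -4 + (-221 + 159*29) = -4 + (-221 + 4611) = -4 + 4390 = 4386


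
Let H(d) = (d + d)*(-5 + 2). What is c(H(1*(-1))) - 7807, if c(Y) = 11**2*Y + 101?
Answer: -6980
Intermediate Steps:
H(d) = -6*d (H(d) = (2*d)*(-3) = -6*d)
c(Y) = 101 + 121*Y (c(Y) = 121*Y + 101 = 101 + 121*Y)
c(H(1*(-1))) - 7807 = (101 + 121*(-6*(-1))) - 7807 = (101 + 121*6) - 7807 = (101 + 726) - 7807 = 827 - 7807 = -6980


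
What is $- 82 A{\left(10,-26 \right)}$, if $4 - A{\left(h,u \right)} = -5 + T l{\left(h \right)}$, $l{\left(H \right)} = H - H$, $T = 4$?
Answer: $-738$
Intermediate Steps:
$l{\left(H \right)} = 0$
$A{\left(h,u \right)} = 9$ ($A{\left(h,u \right)} = 4 - \left(-5 + 4 \cdot 0\right) = 4 - \left(-5 + 0\right) = 4 - -5 = 4 + 5 = 9$)
$- 82 A{\left(10,-26 \right)} = \left(-82\right) 9 = -738$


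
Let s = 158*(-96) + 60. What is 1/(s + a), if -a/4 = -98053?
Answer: 1/377104 ≈ 2.6518e-6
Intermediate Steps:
a = 392212 (a = -4*(-98053) = 392212)
s = -15108 (s = -15168 + 60 = -15108)
1/(s + a) = 1/(-15108 + 392212) = 1/377104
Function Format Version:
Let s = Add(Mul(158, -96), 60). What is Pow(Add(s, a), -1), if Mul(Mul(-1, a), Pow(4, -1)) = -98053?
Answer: Rational(1, 377104) ≈ 2.6518e-6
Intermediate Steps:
a = 392212 (a = Mul(-4, -98053) = 392212)
s = -15108 (s = Add(-15168, 60) = -15108)
Pow(Add(s, a), -1) = Pow(Add(-15108, 392212), -1) = Pow(377104, -1) = Rational(1, 377104)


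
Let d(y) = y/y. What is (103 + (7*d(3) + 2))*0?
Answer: 0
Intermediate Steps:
d(y) = 1
(103 + (7*d(3) + 2))*0 = (103 + (7*1 + 2))*0 = (103 + (7 + 2))*0 = (103 + 9)*0 = 112*0 = 0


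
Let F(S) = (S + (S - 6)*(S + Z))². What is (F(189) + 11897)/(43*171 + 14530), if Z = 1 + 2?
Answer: 1247867522/21883 ≈ 57025.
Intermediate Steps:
Z = 3
F(S) = (S + (-6 + S)*(3 + S))² (F(S) = (S + (S - 6)*(S + 3))² = (S + (-6 + S)*(3 + S))²)
(F(189) + 11897)/(43*171 + 14530) = ((-18 + 189² - 2*189)² + 11897)/(43*171 + 14530) = ((-18 + 35721 - 378)² + 11897)/(7353 + 14530) = (35325² + 11897)/21883 = (1247855625 + 11897)*(1/21883) = 1247867522*(1/21883) = 1247867522/21883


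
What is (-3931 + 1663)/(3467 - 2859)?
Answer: -567/152 ≈ -3.7303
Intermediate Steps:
(-3931 + 1663)/(3467 - 2859) = -2268/608 = -2268*1/608 = -567/152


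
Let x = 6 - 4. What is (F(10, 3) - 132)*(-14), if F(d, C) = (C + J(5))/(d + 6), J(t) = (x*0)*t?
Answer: 14763/8 ≈ 1845.4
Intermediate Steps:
x = 2
J(t) = 0 (J(t) = (2*0)*t = 0*t = 0)
F(d, C) = C/(6 + d) (F(d, C) = (C + 0)/(d + 6) = C/(6 + d))
(F(10, 3) - 132)*(-14) = (3/(6 + 10) - 132)*(-14) = (3/16 - 132)*(-14) = -2109/16*(-14) = 14763/8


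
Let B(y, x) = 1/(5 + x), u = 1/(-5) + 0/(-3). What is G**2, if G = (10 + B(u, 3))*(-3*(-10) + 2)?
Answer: 104976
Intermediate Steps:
u = -1/5 (u = 1*(-1/5) + 0*(-1/3) = -1/5 + 0 = -1/5 ≈ -0.20000)
G = 324 (G = (10 + 1/(5 + 3))*(-3*(-10) + 2) = (10 + 1/8)*(30 + 2) = (10 + 1/8)*32 = (81/8)*32 = 324)
G**2 = 324**2 = 104976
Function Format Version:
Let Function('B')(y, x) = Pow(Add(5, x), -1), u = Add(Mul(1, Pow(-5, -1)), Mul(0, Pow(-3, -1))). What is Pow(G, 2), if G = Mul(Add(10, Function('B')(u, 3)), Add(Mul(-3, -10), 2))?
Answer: 104976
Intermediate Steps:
u = Rational(-1, 5) (u = Add(Mul(1, Rational(-1, 5)), Mul(0, Rational(-1, 3))) = Add(Rational(-1, 5), 0) = Rational(-1, 5) ≈ -0.20000)
G = 324 (G = Mul(Add(10, Pow(Add(5, 3), -1)), Add(Mul(-3, -10), 2)) = Mul(Add(10, Pow(8, -1)), Add(30, 2)) = Mul(Add(10, Rational(1, 8)), 32) = Mul(Rational(81, 8), 32) = 324)
Pow(G, 2) = Pow(324, 2) = 104976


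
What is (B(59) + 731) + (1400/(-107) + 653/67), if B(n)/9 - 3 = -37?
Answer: 3022896/7169 ≈ 421.66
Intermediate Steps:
B(n) = -306 (B(n) = 27 + 9*(-37) = 27 - 333 = -306)
(B(59) + 731) + (1400/(-107) + 653/67) = (-306 + 731) + (1400/(-107) + 653/67) = 425 + (1400*(-1/107) + 653*(1/67)) = 425 + (-1400/107 + 653/67) = 425 - 23929/7169 = 3022896/7169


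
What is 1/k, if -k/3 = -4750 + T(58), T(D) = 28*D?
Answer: 1/9378 ≈ 0.00010663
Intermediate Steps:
k = 9378 (k = -3*(-4750 + 28*58) = -3*(-4750 + 1624) = -3*(-3126) = 9378)
1/k = 1/9378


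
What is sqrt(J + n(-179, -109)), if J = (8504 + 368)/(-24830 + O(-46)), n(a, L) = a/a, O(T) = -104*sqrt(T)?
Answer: sqrt(1 - 8872/(24830 + 104*I*sqrt(46))) ≈ 0.80188 + 0.006324*I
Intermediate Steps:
n(a, L) = 1
J = 8872/(-24830 - 104*I*sqrt(46)) (J = (8504 + 368)/(-24830 - 104*I*sqrt(46)) = 8872/(-24830 - 104*I*sqrt(46)) ≈ -0.35702 + 0.010142*I)
sqrt(J + n(-179, -109)) = sqrt((-4236380/11865893 + 17744*I*sqrt(46)/11865893) + 1) = sqrt(7629513/11865893 + 17744*I*sqrt(46)/11865893)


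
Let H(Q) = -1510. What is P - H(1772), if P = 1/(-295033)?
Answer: 445499829/295033 ≈ 1510.0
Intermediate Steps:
P = -1/295033 ≈ -3.3895e-6
P - H(1772) = -1/295033 - 1*(-1510) = -1/295033 + 1510 = 445499829/295033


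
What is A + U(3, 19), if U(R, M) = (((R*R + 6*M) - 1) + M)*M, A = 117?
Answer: 2796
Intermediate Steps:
U(R, M) = M*(-1 + R² + 7*M) (U(R, M) = (((R² + 6*M) - 1) + M)*M = ((-1 + R² + 6*M) + M)*M = (-1 + R² + 7*M)*M = M*(-1 + R² + 7*M))
A + U(3, 19) = 117 + 19*(-1 + 3² + 7*19) = 117 + 19*(-1 + 9 + 133) = 117 + 19*141 = 117 + 2679 = 2796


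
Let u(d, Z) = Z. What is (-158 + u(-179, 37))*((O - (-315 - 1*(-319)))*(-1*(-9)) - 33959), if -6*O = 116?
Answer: 4134449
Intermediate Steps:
O = -58/3 (O = -1/6*116 = -58/3 ≈ -19.333)
(-158 + u(-179, 37))*((O - (-315 - 1*(-319)))*(-1*(-9)) - 33959) = (-158 + 37)*((-58/3 - (-315 - 1*(-319)))*(-1*(-9)) - 33959) = -121*((-58/3 - (-315 + 319))*9 - 33959) = -121*((-58/3 - 1*4)*9 - 33959) = -121*((-58/3 - 4)*9 - 33959) = -121*(-70/3*9 - 33959) = -121*(-210 - 33959) = -121*(-34169) = 4134449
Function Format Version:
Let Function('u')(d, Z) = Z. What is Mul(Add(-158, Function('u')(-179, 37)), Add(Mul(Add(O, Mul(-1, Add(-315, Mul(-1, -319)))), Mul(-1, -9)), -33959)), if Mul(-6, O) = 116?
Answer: 4134449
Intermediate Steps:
O = Rational(-58, 3) (O = Mul(Rational(-1, 6), 116) = Rational(-58, 3) ≈ -19.333)
Mul(Add(-158, Function('u')(-179, 37)), Add(Mul(Add(O, Mul(-1, Add(-315, Mul(-1, -319)))), Mul(-1, -9)), -33959)) = Mul(Add(-158, 37), Add(Mul(Add(Rational(-58, 3), Mul(-1, Add(-315, Mul(-1, -319)))), Mul(-1, -9)), -33959)) = Mul(-121, Add(Mul(Add(Rational(-58, 3), Mul(-1, Add(-315, 319))), 9), -33959)) = Mul(-121, Add(Mul(Add(Rational(-58, 3), Mul(-1, 4)), 9), -33959)) = Mul(-121, Add(Mul(Add(Rational(-58, 3), -4), 9), -33959)) = Mul(-121, Add(Mul(Rational(-70, 3), 9), -33959)) = Mul(-121, Add(-210, -33959)) = Mul(-121, -34169) = 4134449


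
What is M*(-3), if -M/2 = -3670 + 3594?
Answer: -456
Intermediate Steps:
M = 152 (M = -2*(-3670 + 3594) = -2*(-76) = 152)
M*(-3) = 152*(-3) = -456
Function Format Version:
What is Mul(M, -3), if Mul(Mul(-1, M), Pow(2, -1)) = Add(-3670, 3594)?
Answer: -456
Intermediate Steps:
M = 152 (M = Mul(-2, Add(-3670, 3594)) = Mul(-2, -76) = 152)
Mul(M, -3) = Mul(152, -3) = -456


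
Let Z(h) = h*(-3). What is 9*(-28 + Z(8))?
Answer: -468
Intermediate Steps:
Z(h) = -3*h
9*(-28 + Z(8)) = 9*(-28 - 3*8) = 9*(-28 - 24) = 9*(-52) = -468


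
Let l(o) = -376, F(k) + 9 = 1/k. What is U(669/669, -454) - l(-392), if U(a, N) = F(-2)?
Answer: 733/2 ≈ 366.50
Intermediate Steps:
F(k) = -9 + 1/k
U(a, N) = -19/2 (U(a, N) = -9 + 1/(-2) = -9 - ½ = -19/2)
U(669/669, -454) - l(-392) = -19/2 - 1*(-376) = -19/2 + 376 = 733/2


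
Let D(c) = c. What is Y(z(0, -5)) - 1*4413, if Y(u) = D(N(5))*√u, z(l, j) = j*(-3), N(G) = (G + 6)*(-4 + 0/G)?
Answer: -4413 - 44*√15 ≈ -4583.4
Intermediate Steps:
N(G) = -24 - 4*G (N(G) = (6 + G)*(-4 + 0) = (6 + G)*(-4) = -24 - 4*G)
z(l, j) = -3*j
Y(u) = -44*√u (Y(u) = (-24 - 4*5)*√u = (-24 - 20)*√u = -44*√u)
Y(z(0, -5)) - 1*4413 = -44*√15 - 1*4413 = -44*√15 - 4413 = -4413 - 44*√15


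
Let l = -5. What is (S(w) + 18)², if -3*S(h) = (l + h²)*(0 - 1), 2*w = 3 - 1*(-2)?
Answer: 48841/144 ≈ 339.17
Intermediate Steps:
w = 5/2 (w = (3 - 1*(-2))/2 = (3 + 2)/2 = (½)*5 = 5/2 ≈ 2.5000)
S(h) = -5/3 + h²/3 (S(h) = -(-5 + h²)*(0 - 1)/3 = -(-5 + h²)*(-1)/3 = -(5 - h²)/3 = -5/3 + h²/3)
(S(w) + 18)² = ((-5/3 + (5/2)²/3) + 18)² = ((-5/3 + (⅓)*(25/4)) + 18)² = ((-5/3 + 25/12) + 18)² = (5/12 + 18)² = (221/12)² = 48841/144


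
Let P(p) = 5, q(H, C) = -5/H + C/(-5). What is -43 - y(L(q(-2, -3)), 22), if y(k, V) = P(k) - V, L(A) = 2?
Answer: -26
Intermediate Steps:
q(H, C) = -5/H - C/5 (q(H, C) = -5/H + C*(-⅕) = -5/H - C/5)
y(k, V) = 5 - V
-43 - y(L(q(-2, -3)), 22) = -43 - (5 - 1*22) = -43 - (5 - 22) = -43 - 1*(-17) = -43 + 17 = -26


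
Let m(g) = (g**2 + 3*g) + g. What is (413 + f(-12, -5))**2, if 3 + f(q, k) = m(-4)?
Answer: 168100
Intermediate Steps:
m(g) = g**2 + 4*g
f(q, k) = -3 (f(q, k) = -3 - 4*(4 - 4) = -3 - 4*0 = -3 + 0 = -3)
(413 + f(-12, -5))**2 = (413 - 3)**2 = 410**2 = 168100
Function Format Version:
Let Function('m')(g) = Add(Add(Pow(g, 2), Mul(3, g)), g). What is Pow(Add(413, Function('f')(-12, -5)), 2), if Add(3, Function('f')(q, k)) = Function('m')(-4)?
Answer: 168100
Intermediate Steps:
Function('m')(g) = Add(Pow(g, 2), Mul(4, g))
Function('f')(q, k) = -3 (Function('f')(q, k) = Add(-3, Mul(-4, Add(4, -4))) = Add(-3, Mul(-4, 0)) = Add(-3, 0) = -3)
Pow(Add(413, Function('f')(-12, -5)), 2) = Pow(Add(413, -3), 2) = Pow(410, 2) = 168100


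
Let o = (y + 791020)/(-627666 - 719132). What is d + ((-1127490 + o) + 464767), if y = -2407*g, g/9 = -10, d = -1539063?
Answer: -1482680994439/673399 ≈ -2.2018e+6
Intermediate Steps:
g = -90 (g = 9*(-10) = -90)
y = 216630 (y = -2407*(-90) = 216630)
o = -503825/673399 (o = (216630 + 791020)/(-627666 - 719132) = 1007650/(-1346798) = 1007650*(-1/1346798) = -503825/673399 ≈ -0.74818)
d + ((-1127490 + o) + 464767) = -1539063 + ((-1127490 - 503825/673399) + 464767) = -1539063 + (-759251142335/673399 + 464767) = -1539063 - 446277509302/673399 = -1482680994439/673399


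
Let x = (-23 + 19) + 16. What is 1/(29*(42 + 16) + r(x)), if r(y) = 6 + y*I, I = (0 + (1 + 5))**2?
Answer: 1/2120 ≈ 0.00047170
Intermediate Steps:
x = 12 (x = -4 + 16 = 12)
I = 36 (I = (0 + 6)**2 = 6**2 = 36)
r(y) = 6 + 36*y (r(y) = 6 + y*36 = 6 + 36*y)
1/(29*(42 + 16) + r(x)) = 1/(29*(42 + 16) + (6 + 36*12)) = 1/(29*58 + (6 + 432)) = 1/(1682 + 438) = 1/2120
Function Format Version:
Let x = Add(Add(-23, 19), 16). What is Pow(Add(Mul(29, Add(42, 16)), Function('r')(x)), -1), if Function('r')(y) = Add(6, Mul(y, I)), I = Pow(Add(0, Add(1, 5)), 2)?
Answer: Rational(1, 2120) ≈ 0.00047170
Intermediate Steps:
x = 12 (x = Add(-4, 16) = 12)
I = 36 (I = Pow(Add(0, 6), 2) = Pow(6, 2) = 36)
Function('r')(y) = Add(6, Mul(36, y)) (Function('r')(y) = Add(6, Mul(y, 36)) = Add(6, Mul(36, y)))
Pow(Add(Mul(29, Add(42, 16)), Function('r')(x)), -1) = Pow(Add(Mul(29, Add(42, 16)), Add(6, Mul(36, 12))), -1) = Pow(Add(Mul(29, 58), Add(6, 432)), -1) = Pow(Add(1682, 438), -1) = Pow(2120, -1) = Rational(1, 2120)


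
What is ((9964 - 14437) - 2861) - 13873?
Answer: -21207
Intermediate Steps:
((9964 - 14437) - 2861) - 13873 = (-4473 - 2861) - 13873 = -7334 - 13873 = -21207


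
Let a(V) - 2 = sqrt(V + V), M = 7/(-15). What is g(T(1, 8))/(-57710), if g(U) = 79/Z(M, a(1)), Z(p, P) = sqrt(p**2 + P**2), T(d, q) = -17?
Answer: -237/(11542*sqrt(1399 + 900*sqrt(2))) ≈ -0.00039725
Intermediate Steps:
M = -7/15 (M = 7*(-1/15) = -7/15 ≈ -0.46667)
a(V) = 2 + sqrt(2)*sqrt(V) (a(V) = 2 + sqrt(V + V) = 2 + sqrt(2*V) = 2 + sqrt(2)*sqrt(V))
Z(p, P) = sqrt(P**2 + p**2)
g(U) = 79/sqrt(49/225 + (2 + sqrt(2))**2) (g(U) = 79/(sqrt((2 + sqrt(2)*sqrt(1))**2 + (-7/15)**2)) = 79/(sqrt((2 + sqrt(2)*1)**2 + 49/225)) = 79/(sqrt((2 + sqrt(2))**2 + 49/225)) = 79/(sqrt(49/225 + (2 + sqrt(2))**2)) = 79/sqrt(49/225 + (2 + sqrt(2))**2))
g(T(1, 8))/(-57710) = (1185/sqrt(1399 + 900*sqrt(2)))/(-57710) = (1185/sqrt(1399 + 900*sqrt(2)))*(-1/57710) = -237/(11542*sqrt(1399 + 900*sqrt(2)))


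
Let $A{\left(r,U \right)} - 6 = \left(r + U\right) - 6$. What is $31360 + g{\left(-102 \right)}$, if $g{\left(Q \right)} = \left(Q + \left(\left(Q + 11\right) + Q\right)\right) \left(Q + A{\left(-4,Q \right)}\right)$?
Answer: $92720$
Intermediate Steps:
$A{\left(r,U \right)} = U + r$ ($A{\left(r,U \right)} = 6 - \left(6 - U - r\right) = 6 + \left(-6 + U + r\right) = U + r$)
$g{\left(Q \right)} = \left(-4 + 2 Q\right) \left(11 + 3 Q\right)$ ($g{\left(Q \right)} = \left(Q + \left(\left(Q + 11\right) + Q\right)\right) \left(Q + \left(Q - 4\right)\right) = \left(Q + \left(\left(11 + Q\right) + Q\right)\right) \left(Q + \left(-4 + Q\right)\right) = \left(Q + \left(11 + 2 Q\right)\right) \left(-4 + 2 Q\right) = \left(11 + 3 Q\right) \left(-4 + 2 Q\right) = \left(-4 + 2 Q\right) \left(11 + 3 Q\right)$)
$31360 + g{\left(-102 \right)} = 31360 + \left(-44 + 6 \left(-102\right)^{2} + 10 \left(-102\right)\right) = 31360 - -61360 = 31360 + 61360 = 92720$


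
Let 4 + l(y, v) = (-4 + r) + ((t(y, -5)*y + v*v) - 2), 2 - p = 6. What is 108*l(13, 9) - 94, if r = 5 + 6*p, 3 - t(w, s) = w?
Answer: -8518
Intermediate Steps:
p = -4 (p = 2 - 1*6 = 2 - 6 = -4)
t(w, s) = 3 - w
r = -19 (r = 5 + 6*(-4) = 5 - 24 = -19)
l(y, v) = -29 + v² + y*(3 - y) (l(y, v) = -4 + ((-4 - 19) + (((3 - y)*y + v*v) - 2)) = -4 + (-23 + ((y*(3 - y) + v²) - 2)) = -4 + (-23 + ((v² + y*(3 - y)) - 2)) = -4 + (-23 + (-2 + v² + y*(3 - y))) = -4 + (-25 + v² + y*(3 - y)) = -29 + v² + y*(3 - y))
108*l(13, 9) - 94 = 108*(-29 + 9² - 1*13*(-3 + 13)) - 94 = 108*(-29 + 81 - 1*13*10) - 94 = 108*(-29 + 81 - 130) - 94 = 108*(-78) - 94 = -8424 - 94 = -8518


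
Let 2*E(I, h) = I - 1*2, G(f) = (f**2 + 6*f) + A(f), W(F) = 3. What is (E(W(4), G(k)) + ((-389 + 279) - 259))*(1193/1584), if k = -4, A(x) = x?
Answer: -79931/288 ≈ -277.54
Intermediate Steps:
G(f) = f**2 + 7*f (G(f) = (f**2 + 6*f) + f = f**2 + 7*f)
E(I, h) = -1 + I/2 (E(I, h) = (I - 1*2)/2 = (I - 2)/2 = (-2 + I)/2 = -1 + I/2)
(E(W(4), G(k)) + ((-389 + 279) - 259))*(1193/1584) = ((-1 + (1/2)*3) + ((-389 + 279) - 259))*(1193/1584) = ((-1 + 3/2) + (-110 - 259))*(1193*(1/1584)) = (1/2 - 369)*(1193/1584) = -737/2*1193/1584 = -79931/288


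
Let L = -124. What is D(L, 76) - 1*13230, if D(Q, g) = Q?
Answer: -13354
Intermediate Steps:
D(L, 76) - 1*13230 = -124 - 1*13230 = -124 - 13230 = -13354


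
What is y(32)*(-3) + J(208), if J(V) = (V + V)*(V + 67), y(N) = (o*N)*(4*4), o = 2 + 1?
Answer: 109792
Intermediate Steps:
o = 3
y(N) = 48*N (y(N) = (3*N)*(4*4) = (3*N)*16 = 48*N)
J(V) = 2*V*(67 + V) (J(V) = (2*V)*(67 + V) = 2*V*(67 + V))
y(32)*(-3) + J(208) = (48*32)*(-3) + 2*208*(67 + 208) = 1536*(-3) + 2*208*275 = -4608 + 114400 = 109792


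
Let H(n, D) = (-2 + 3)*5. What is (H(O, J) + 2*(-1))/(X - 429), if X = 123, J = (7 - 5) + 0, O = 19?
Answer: -1/102 ≈ -0.0098039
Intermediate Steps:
J = 2 (J = 2 + 0 = 2)
H(n, D) = 5 (H(n, D) = 1*5 = 5)
(H(O, J) + 2*(-1))/(X - 429) = (5 + 2*(-1))/(123 - 429) = (5 - 2)/(-306) = 3*(-1/306) = -1/102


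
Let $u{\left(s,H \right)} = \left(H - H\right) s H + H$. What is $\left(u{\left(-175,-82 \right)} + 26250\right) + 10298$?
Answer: $36466$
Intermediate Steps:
$u{\left(s,H \right)} = H$ ($u{\left(s,H \right)} = 0 s H + H = 0 H + H = 0 + H = H$)
$\left(u{\left(-175,-82 \right)} + 26250\right) + 10298 = \left(-82 + 26250\right) + 10298 = 26168 + 10298 = 36466$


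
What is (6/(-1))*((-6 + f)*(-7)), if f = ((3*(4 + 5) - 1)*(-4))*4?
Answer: -17724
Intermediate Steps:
f = -416 (f = ((3*9 - 1)*(-4))*4 = ((27 - 1)*(-4))*4 = (26*(-4))*4 = -104*4 = -416)
(6/(-1))*((-6 + f)*(-7)) = (6/(-1))*((-6 - 416)*(-7)) = (6*(-1))*(-422*(-7)) = -6*2954 = -17724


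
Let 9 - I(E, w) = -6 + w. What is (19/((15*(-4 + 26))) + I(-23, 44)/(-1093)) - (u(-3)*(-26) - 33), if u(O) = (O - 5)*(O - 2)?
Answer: 387050707/360690 ≈ 1073.1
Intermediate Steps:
I(E, w) = 15 - w (I(E, w) = 9 - (-6 + w) = 9 + (6 - w) = 15 - w)
u(O) = (-5 + O)*(-2 + O)
(19/((15*(-4 + 26))) + I(-23, 44)/(-1093)) - (u(-3)*(-26) - 33) = (19/((15*(-4 + 26))) + (15 - 1*44)/(-1093)) - ((10 + (-3)² - 7*(-3))*(-26) - 33) = (19/((15*22)) + (15 - 44)*(-1/1093)) - ((10 + 9 + 21)*(-26) - 33) = (19/330 - 29*(-1/1093)) - (40*(-26) - 33) = (19*(1/330) + 29/1093) - (-1040 - 33) = (19/330 + 29/1093) - 1*(-1073) = 30337/360690 + 1073 = 387050707/360690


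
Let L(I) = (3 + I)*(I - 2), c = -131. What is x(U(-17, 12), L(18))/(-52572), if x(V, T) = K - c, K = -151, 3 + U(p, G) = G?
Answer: 5/13143 ≈ 0.00038043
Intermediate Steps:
U(p, G) = -3 + G
L(I) = (-2 + I)*(3 + I) (L(I) = (3 + I)*(-2 + I) = (-2 + I)*(3 + I))
x(V, T) = -20 (x(V, T) = -151 - 1*(-131) = -151 + 131 = -20)
x(U(-17, 12), L(18))/(-52572) = -20/(-52572) = -20*(-1/52572) = 5/13143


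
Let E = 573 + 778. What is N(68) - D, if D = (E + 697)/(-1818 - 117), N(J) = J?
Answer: 133628/1935 ≈ 69.058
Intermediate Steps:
E = 1351
D = -2048/1935 (D = (1351 + 697)/(-1818 - 117) = 2048/(-1935) = 2048*(-1/1935) = -2048/1935 ≈ -1.0584)
N(68) - D = 68 - 1*(-2048/1935) = 68 + 2048/1935 = 133628/1935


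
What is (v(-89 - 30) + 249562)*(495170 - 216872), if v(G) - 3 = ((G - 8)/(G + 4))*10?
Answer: 1597499816202/23 ≈ 6.9456e+10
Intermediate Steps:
v(G) = 3 + 10*(-8 + G)/(4 + G) (v(G) = 3 + ((G - 8)/(G + 4))*10 = 3 + ((-8 + G)/(4 + G))*10 = 3 + 10*(-8 + G)/(4 + G))
(v(-89 - 30) + 249562)*(495170 - 216872) = ((-68 + 13*(-89 - 30))/(4 + (-89 - 30)) + 249562)*(495170 - 216872) = ((-68 + 13*(-119))/(4 - 119) + 249562)*278298 = ((-68 - 1547)/(-115) + 249562)*278298 = (-1/115*(-1615) + 249562)*278298 = (323/23 + 249562)*278298 = (5740249/23)*278298 = 1597499816202/23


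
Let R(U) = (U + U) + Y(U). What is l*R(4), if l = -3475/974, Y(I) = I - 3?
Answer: -31275/974 ≈ -32.110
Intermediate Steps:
Y(I) = -3 + I
l = -3475/974 (l = -3475*1/974 = -3475/974 ≈ -3.5678)
R(U) = -3 + 3*U (R(U) = (U + U) + (-3 + U) = 2*U + (-3 + U) = -3 + 3*U)
l*R(4) = -3475*(-3 + 3*4)/974 = -3475*(-3 + 12)/974 = -3475/974*9 = -31275/974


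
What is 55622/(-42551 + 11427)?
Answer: -27811/15562 ≈ -1.7871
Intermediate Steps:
55622/(-42551 + 11427) = 55622/(-31124) = 55622*(-1/31124) = -27811/15562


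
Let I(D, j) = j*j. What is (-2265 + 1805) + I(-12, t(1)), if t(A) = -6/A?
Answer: -424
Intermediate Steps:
I(D, j) = j²
(-2265 + 1805) + I(-12, t(1)) = (-2265 + 1805) + (-6/1)² = -460 + (-6*1)² = -460 + (-6)² = -460 + 36 = -424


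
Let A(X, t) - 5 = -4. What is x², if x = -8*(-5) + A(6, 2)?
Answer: 1681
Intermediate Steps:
A(X, t) = 1 (A(X, t) = 5 - 4 = 1)
x = 41 (x = -8*(-5) + 1 = 40 + 1 = 41)
x² = 41² = 1681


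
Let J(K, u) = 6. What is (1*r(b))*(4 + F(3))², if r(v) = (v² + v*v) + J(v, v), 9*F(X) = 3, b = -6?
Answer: 4394/3 ≈ 1464.7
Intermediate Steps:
F(X) = ⅓ (F(X) = (⅑)*3 = ⅓)
r(v) = 6 + 2*v² (r(v) = (v² + v*v) + 6 = (v² + v²) + 6 = 2*v² + 6 = 6 + 2*v²)
(1*r(b))*(4 + F(3))² = (1*(6 + 2*(-6)²))*(4 + ⅓)² = (1*(6 + 2*36))*(13/3)² = (1*(6 + 72))*(169/9) = (1*78)*(169/9) = 78*(169/9) = 4394/3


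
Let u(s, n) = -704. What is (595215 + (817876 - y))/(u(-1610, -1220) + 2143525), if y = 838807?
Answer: 574284/2142821 ≈ 0.26800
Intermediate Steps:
(595215 + (817876 - y))/(u(-1610, -1220) + 2143525) = (595215 + (817876 - 1*838807))/(-704 + 2143525) = (595215 + (817876 - 838807))/2142821 = (595215 - 20931)*(1/2142821) = 574284*(1/2142821) = 574284/2142821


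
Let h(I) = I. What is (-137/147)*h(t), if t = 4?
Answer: -548/147 ≈ -3.7279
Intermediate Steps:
(-137/147)*h(t) = -137/147*4 = -548/147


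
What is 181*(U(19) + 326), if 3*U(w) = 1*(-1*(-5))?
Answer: 177923/3 ≈ 59308.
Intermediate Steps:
U(w) = 5/3 (U(w) = (1*(-1*(-5)))/3 = (1*5)/3 = (⅓)*5 = 5/3)
181*(U(19) + 326) = 181*(5/3 + 326) = 181*(983/3) = 177923/3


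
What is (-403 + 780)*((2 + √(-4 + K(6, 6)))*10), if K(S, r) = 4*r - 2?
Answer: 7540 + 11310*√2 ≈ 23535.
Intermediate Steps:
K(S, r) = -2 + 4*r
(-403 + 780)*((2 + √(-4 + K(6, 6)))*10) = (-403 + 780)*((2 + √(-4 + (-2 + 4*6)))*10) = 377*((2 + √(-4 + (-2 + 24)))*10) = 377*((2 + √(-4 + 22))*10) = 377*((2 + √18)*10) = 377*((2 + 3*√2)*10) = 377*(20 + 30*√2) = 7540 + 11310*√2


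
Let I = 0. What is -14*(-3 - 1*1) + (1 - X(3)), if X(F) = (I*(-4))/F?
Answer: 57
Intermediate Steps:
X(F) = 0 (X(F) = (0*(-4))/F = 0/F = 0)
-14*(-3 - 1*1) + (1 - X(3)) = -14*(-3 - 1*1) + (1 - 1*0) = -14*(-3 - 1) + (1 + 0) = -14*(-4) + 1 = 56 + 1 = 57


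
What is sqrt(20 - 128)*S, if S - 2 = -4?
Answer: -12*I*sqrt(3) ≈ -20.785*I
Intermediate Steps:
S = -2 (S = 2 - 4 = -2)
sqrt(20 - 128)*S = sqrt(20 - 128)*(-2) = sqrt(-108)*(-2) = (6*I*sqrt(3))*(-2) = -12*I*sqrt(3)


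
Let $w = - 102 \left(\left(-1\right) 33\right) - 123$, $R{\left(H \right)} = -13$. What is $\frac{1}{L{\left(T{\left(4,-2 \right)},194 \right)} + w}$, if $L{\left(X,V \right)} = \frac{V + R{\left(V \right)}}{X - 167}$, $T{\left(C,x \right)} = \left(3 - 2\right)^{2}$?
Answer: $\frac{166}{538157} \approx 0.00030846$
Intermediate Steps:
$T{\left(C,x \right)} = 1$ ($T{\left(C,x \right)} = 1^{2} = 1$)
$w = 3243$ ($w = \left(-102\right) \left(-33\right) - 123 = 3366 - 123 = 3243$)
$L{\left(X,V \right)} = \frac{-13 + V}{-167 + X}$ ($L{\left(X,V \right)} = \frac{V - 13}{X - 167} = \frac{-13 + V}{-167 + X}$)
$\frac{1}{L{\left(T{\left(4,-2 \right)},194 \right)} + w} = \frac{1}{\frac{-13 + 194}{-167 + 1} + 3243} = \frac{1}{\frac{1}{-166} \cdot 181 + 3243} = \frac{1}{\left(- \frac{1}{166}\right) 181 + 3243} = \frac{1}{- \frac{181}{166} + 3243} = \frac{1}{\frac{538157}{166}} = \frac{166}{538157}$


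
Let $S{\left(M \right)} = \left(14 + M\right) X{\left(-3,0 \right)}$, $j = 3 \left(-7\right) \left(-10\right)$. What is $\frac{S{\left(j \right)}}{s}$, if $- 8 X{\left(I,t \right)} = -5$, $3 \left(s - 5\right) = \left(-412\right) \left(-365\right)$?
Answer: $\frac{12}{4297} \approx 0.0027926$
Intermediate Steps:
$s = \frac{150395}{3}$ ($s = 5 + \frac{\left(-412\right) \left(-365\right)}{3} = 5 + \frac{1}{3} \cdot 150380 = 5 + \frac{150380}{3} = \frac{150395}{3} \approx 50132.0$)
$X{\left(I,t \right)} = \frac{5}{8}$ ($X{\left(I,t \right)} = \left(- \frac{1}{8}\right) \left(-5\right) = \frac{5}{8}$)
$j = 210$ ($j = \left(-21\right) \left(-10\right) = 210$)
$S{\left(M \right)} = \frac{35}{4} + \frac{5 M}{8}$ ($S{\left(M \right)} = \left(14 + M\right) \frac{5}{8} = \frac{35}{4} + \frac{5 M}{8}$)
$\frac{S{\left(j \right)}}{s} = \frac{\frac{35}{4} + \frac{5}{8} \cdot 210}{\frac{150395}{3}} = \left(\frac{35}{4} + \frac{525}{4}\right) \frac{3}{150395} = 140 \cdot \frac{3}{150395} = \frac{12}{4297}$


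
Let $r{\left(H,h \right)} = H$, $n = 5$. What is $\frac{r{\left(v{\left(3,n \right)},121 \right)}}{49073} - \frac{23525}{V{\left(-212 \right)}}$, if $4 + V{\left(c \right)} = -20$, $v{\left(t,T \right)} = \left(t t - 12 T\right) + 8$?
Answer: $\frac{1154441293}{1177752} \approx 980.21$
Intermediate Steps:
$v{\left(t,T \right)} = 8 + t^{2} - 12 T$ ($v{\left(t,T \right)} = \left(t^{2} - 12 T\right) + 8 = 8 + t^{2} - 12 T$)
$V{\left(c \right)} = -24$ ($V{\left(c \right)} = -4 - 20 = -24$)
$\frac{r{\left(v{\left(3,n \right)},121 \right)}}{49073} - \frac{23525}{V{\left(-212 \right)}} = \frac{8 + 3^{2} - 60}{49073} - \frac{23525}{-24} = \left(8 + 9 - 60\right) \frac{1}{49073} - - \frac{23525}{24} = \left(-43\right) \frac{1}{49073} + \frac{23525}{24} = - \frac{43}{49073} + \frac{23525}{24} = \frac{1154441293}{1177752}$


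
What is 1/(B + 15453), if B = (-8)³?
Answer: 1/14941 ≈ 6.6930e-5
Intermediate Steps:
B = -512
1/(B + 15453) = 1/(-512 + 15453) = 1/14941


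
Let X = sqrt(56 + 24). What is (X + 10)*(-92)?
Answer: -920 - 368*sqrt(5) ≈ -1742.9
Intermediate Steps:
X = 4*sqrt(5) (X = sqrt(80) = 4*sqrt(5) ≈ 8.9443)
(X + 10)*(-92) = (4*sqrt(5) + 10)*(-92) = (10 + 4*sqrt(5))*(-92) = -920 - 368*sqrt(5)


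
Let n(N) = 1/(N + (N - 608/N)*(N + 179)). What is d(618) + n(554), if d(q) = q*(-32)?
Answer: -2223125763563/112415340 ≈ -19776.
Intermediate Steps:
d(q) = -32*q
n(N) = 1/(N + (179 + N)*(N - 608/N)) (n(N) = 1/(N + (N - 608/N)*(179 + N)) = 1/(N + (179 + N)*(N - 608/N)))
d(618) + n(554) = -32*618 + 554/(-108832 + 554**3 - 608*554 + 180*554**2) = -19776 + 554/(-108832 + 170031464 - 336832 + 180*306916) = -19776 + 554/(-108832 + 170031464 - 336832 + 55244880) = -19776 + 554/224830680 = -19776 + 554*(1/224830680) = -19776 + 277/112415340 = -2223125763563/112415340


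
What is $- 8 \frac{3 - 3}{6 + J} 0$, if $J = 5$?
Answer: $0$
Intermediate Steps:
$- 8 \frac{3 - 3}{6 + J} 0 = - 8 \frac{3 - 3}{6 + 5} \cdot 0 = - 8 \cdot \frac{0}{11} \cdot 0 = - 8 \cdot 0 \cdot \frac{1}{11} \cdot 0 = \left(-8\right) 0 \cdot 0 = 0 \cdot 0 = 0$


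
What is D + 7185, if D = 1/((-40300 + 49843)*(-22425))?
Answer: 1537602753374/214001775 ≈ 7185.0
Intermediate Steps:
D = -1/214001775 (D = -1/22425/9543 = (1/9543)*(-1/22425) = -1/214001775 ≈ -4.6729e-9)
D + 7185 = -1/214001775 + 7185 = 1537602753374/214001775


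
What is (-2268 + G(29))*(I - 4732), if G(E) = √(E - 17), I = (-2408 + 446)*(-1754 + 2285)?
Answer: 2373584472 - 2093108*√3 ≈ 2.3700e+9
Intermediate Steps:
I = -1041822 (I = -1962*531 = -1041822)
G(E) = √(-17 + E)
(-2268 + G(29))*(I - 4732) = (-2268 + √(-17 + 29))*(-1041822 - 4732) = (-2268 + √12)*(-1046554) = (-2268 + 2*√3)*(-1046554) = 2373584472 - 2093108*√3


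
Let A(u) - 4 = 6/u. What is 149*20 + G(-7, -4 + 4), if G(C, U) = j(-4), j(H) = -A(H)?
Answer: 5955/2 ≈ 2977.5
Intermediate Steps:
A(u) = 4 + 6/u
j(H) = -4 - 6/H (j(H) = -(4 + 6/H) = -4 - 6/H)
G(C, U) = -5/2 (G(C, U) = -4 - 6/(-4) = -4 - 6*(-¼) = -4 + 3/2 = -5/2)
149*20 + G(-7, -4 + 4) = 149*20 - 5/2 = 2980 - 5/2 = 5955/2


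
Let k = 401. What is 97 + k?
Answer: 498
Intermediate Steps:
97 + k = 97 + 401 = 498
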